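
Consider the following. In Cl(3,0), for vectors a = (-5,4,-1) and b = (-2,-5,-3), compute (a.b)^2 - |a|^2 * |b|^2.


a . b = (-5)*(-2) + 4*(-5) + (-1)*(-3)
= 10 + (-20) + 3 = -7
|a|^2 = (-5)^2 + 4^2 + (-1)^2 = 42
|b|^2 = (-2)^2 + (-5)^2 + (-3)^2 = 38
(a.b)^2 = (-7)^2 = 49
|a|^2 * |b|^2 = 42 * 38 = 1596
Result = 49 - 1596 = -1547


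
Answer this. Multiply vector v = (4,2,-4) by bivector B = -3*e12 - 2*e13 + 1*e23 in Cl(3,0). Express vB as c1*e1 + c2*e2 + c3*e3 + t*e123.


vB has grade-1 (vector) and grade-3 (trivector) parts: vB = (v _| B) + (v ^ B).
Vector part <vB>_1:
  e1: -v2*b12 - v3*b13 = -(2)*(-3) - (-4)*(-2) = -2
  e2: v1*b12 - v3*b23 = (4)*(-3) - (-4)*(1) = -8
  e3: v1*b13 + v2*b23 = (4)*(-2) + (2)*(1) = -6
Trivector part <vB>_3:
  e123: v1*b23 - v2*b13 + v3*b12 = (4)*(1) - (2)*(-2) + (-4)*(-3) = 20
vB = -2*e1 - 8*e2 - 6*e3 + 20*e123


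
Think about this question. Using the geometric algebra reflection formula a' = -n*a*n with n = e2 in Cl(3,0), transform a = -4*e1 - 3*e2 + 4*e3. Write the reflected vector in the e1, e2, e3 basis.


Reflection formula: a' = -n*a*n, with n = e2 (unit vector, n^2 = 1).
For reflection through hyperplane perp to e2:
The component along e2 flips sign, others stay.
a = (-4, -3, 4)
a' = (-4, 3, 4)
a' = -4*e1 + 3*e2 + 4*e3


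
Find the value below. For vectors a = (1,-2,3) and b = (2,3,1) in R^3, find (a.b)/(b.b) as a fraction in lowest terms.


Projection coefficient = (a . b) / (b . b)
a . b = 1*2 + (-2)*3 + 3*1
= 2 + (-6) + 3 = -1
b . b = 2^2 + 3^2 + 1^2
= 4 + 9 + 1 = 14
Coefficient = -1/14
In lowest terms: -1/14


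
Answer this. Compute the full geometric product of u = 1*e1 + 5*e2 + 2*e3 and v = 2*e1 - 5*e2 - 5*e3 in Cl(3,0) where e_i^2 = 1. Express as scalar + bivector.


In Cl(3,0): e_i^2 = 1, e_ie_j = -e_je_i for i != j.
Scalar part = u . v = 1*2 + 5*(-5) + 2*(-5)
= 2 + (-25) + (-10) = -33
e12 coeff = 1*(-5) - 5*2 = -5 - 10 = -15
e13 coeff = 1*(-5) - 2*2 = -5 - 4 = -9
e23 coeff = 5*(-5) - 2*(-5) = -25 - (-10) = -15
uv = -33 - 15*e12 - 9*e13 - 15*e23


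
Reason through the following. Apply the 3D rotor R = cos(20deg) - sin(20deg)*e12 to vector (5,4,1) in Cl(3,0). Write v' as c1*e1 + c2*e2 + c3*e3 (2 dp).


Rotor R = cos(20deg) - sin(20deg)*e12
Rotation angle theta = 2 * 20 = 40 degrees in the e12 plane (e1 -> e2).
The component perpendicular to the plane (e3) is invariant: v'_3 = v3 = 1.00
cos(40deg) = 0.7660, sin(40deg) = 0.6428
v'_1 = v1*cos(theta) - v2*sin(theta) = 5*0.7660 - 4*0.6428 = 1.26
v'_2 = v1*sin(theta) + v2*cos(theta) = 5*0.6428 + 4*0.7660 = 6.28
v' = 1.26*e1 + 6.28*e2 + 1.00*e3


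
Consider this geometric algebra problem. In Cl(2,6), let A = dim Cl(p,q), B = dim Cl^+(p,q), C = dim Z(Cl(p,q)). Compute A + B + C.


n = 2 + 6 = 8
Total dim = 2^8 = 256
Even subalgebra dim = 2^7 = 128
n is even, so center dim = 1
Sum = 256 + 128 + 1 = 385


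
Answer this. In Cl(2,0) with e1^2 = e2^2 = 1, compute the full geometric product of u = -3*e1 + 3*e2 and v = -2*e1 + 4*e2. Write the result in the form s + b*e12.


Expand: (-3*e1 + 3*e2)(-2*e1 + 4*e2)
= (-3)*(-2)*e1e1 + (-3)*4*e1e2 + 3*(-2)*e2e1 + 3*4*e2e2
Using e1^2 = e2^2 = 1, e2e1 = -e1e2:
Scalar part s = (-3)*(-2) + 3*4 = 6 + 12 = 18
Bivector part b = (-3)*4 - 3*(-2) = -12 - (-6) = -6
uv = 18 - 6*e12


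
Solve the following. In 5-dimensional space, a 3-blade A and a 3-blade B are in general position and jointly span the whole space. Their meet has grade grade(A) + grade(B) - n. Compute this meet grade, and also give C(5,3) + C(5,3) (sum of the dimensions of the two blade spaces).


Meet grade = grade(A) + grade(B) - n
= 3 + 3 - 5 = 1
C(5,3) = 10
C(5,3) = 10
dim_A + dim_B = 10 + 10 = 20


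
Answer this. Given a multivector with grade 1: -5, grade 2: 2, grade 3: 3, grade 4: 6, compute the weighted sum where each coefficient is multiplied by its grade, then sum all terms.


Grade-weighted sum = sum of grade_k * coefficient_k
1*(-5) = -5
2*2 = 4
3*3 = 9
4*6 = 24
Total = -5 + 4 + 9 + 24 = 32


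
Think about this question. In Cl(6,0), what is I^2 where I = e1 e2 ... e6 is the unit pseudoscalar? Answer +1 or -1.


The pseudoscalar I = e1...e_n (product of all n generators) of Cl(p,q) satisfies I^2 = (-1)^(q + n(n-1)/2).
p = 6, q = 0, n = p + q = 6
n(n-1)/2 = 6 * 5 / 2 = 15
Exponent = q + n(n-1)/2 = 0 + 15 = 15
I^2 = (-1)^15 = -1


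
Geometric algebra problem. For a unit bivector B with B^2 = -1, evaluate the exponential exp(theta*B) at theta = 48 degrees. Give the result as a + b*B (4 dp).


For a unit bivector B with B^2 = -1, the exponential series gives
e^(theta*B) = cos(theta) + sin(theta)*B (the GA analogue of Euler's formula).
theta = 48 degrees = 0.837758 rad
cos(48 deg) = 0.6691
sin(48 deg) = 0.7431
exp(theta*B) = 0.6691 + 0.7431*B


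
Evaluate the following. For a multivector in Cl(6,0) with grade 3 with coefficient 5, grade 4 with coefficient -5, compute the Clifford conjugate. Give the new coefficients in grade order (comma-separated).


Clifford conjugate sign for grade k: (-1)^(k(k+1)/2)
Grade 3: (-1)^(3*4/2) = (-1)^6 = 1, coeff 5 -> 5
Grade 4: (-1)^(4*5/2) = (-1)^10 = 1, coeff -5 -> -5
Conjugated coefficients: 5, -5


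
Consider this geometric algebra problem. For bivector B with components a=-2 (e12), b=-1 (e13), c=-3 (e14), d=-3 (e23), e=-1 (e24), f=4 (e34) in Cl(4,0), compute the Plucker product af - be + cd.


Plucker relation: af - be + cd
a*f = (-2)*4 = -8
b*e = (-1)*(-1) = 1
c*d = (-3)*(-3) = 9
af - be + cd = -8 - 1 + 9
= 0


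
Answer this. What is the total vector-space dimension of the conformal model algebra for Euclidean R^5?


The conformal model of R^5 uses Cl(6,1): the 5 Euclidean generators plus two extra orthogonal generators e+ (e+^2 = +1) and e- (e-^2 = -1), from which the null vectors e0, einf are built.
Number of generators m = 5 + 2 = 7.
dim Cl(p,q) = 2^m = 2^7 = 128


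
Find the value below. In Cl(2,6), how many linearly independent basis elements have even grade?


Even subalgebra dimension = 2^(n-1)
n = 2 + 6 = 8
2^(8 - 1) = 2^7 = 128
Verification: sum of C(8,k) for even k = 1 + 28 + 70 + 28 + 1 = 128
Result = 128


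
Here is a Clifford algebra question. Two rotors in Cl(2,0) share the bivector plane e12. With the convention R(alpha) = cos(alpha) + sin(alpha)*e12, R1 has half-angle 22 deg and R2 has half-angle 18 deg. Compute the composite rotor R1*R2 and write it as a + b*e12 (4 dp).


Same-plane rotors commute and their half-angles add:
R1*R2 = cos(a1 + a2) + sin(a1 + a2)*e12.
a1 + a2 = 22 + 18 = 40 deg
cos(40 deg) = 0.7660
sin(40 deg) = 0.6428
R1*R2 = 0.7660 + 0.6428*e12


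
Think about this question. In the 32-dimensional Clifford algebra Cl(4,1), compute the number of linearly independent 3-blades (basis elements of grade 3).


Number of grade-k basis blades in Cl(p,q) with n = p + q is C(n, k).
n = 4 + 1 = 5
C(5, 3) = 5! / (3! * 2!)
= 120 / (6 * 2)
= 10


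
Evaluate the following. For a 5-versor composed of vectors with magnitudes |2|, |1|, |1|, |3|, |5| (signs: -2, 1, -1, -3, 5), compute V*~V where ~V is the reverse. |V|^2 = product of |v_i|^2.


Each vector v_i has |v_i|^2 = s_i^2
Squared scales: (-2)^2 = 4, 1^2 = 1, (-1)^2 = 1, (-3)^2 = 9, 5^2 = 25
|V|^2 = 4 * 1 * 1 * 9 * 25
= 900


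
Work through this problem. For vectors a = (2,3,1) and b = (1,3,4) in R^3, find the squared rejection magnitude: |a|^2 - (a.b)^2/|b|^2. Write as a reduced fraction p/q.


|a|^2 = 2^2 + 3^2 + 1^2 = 14
|b|^2 = 1^2 + 3^2 + 4^2 = 26
a . b = 2*1 + 3*3 + 1*4 = 15
(a.b)^2 = 15^2 = 225
|rej|^2 = 14 - 225/26
= (364 - 225)/26
= 139/26
In lowest terms: 139/26


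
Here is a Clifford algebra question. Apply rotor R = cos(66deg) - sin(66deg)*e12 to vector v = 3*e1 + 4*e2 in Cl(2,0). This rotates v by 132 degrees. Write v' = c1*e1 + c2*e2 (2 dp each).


Rotor R = cos(66deg) - sin(66deg)*e12
Rotation angle theta = 2 * 66 = 132 degrees
v' = R*v*~R rotates v by theta.
cos(132deg) = -0.6691, sin(132deg) = 0.7431
v'_1 = 3*cos(132deg) - 4*sin(132deg)
= 3*(-0.6691) - 4*0.7431
= -4.98
v'_2 = 3*sin(132deg) + 4*cos(132deg)
= 3*0.7431 + 4*(-0.6691)
= -0.45
v' = -4.98*e1 - 0.45*e2


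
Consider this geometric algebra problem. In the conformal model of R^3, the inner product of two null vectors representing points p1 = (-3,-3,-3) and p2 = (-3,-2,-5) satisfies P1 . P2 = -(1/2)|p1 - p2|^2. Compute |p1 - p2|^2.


p1 - p2 = (0, -1, 2)
|p1 - p2|^2 = 0^2 + (-1)^2 + 2^2
= 0 + 1 + 4
= 5


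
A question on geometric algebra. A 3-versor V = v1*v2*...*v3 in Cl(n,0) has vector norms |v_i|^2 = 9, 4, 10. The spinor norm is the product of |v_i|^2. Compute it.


Spinor norm N(V) = |v1|^2 * |v2|^2 * ... * |v3|^2
= 9 * 4 * 10
Running product: 9, 36, 360
N(V) = 360


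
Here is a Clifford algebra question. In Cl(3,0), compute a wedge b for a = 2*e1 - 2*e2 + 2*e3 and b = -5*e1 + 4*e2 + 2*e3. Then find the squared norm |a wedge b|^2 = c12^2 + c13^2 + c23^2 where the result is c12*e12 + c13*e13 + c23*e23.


a wedge b = (a1*b2 - a2*b1)*e12 + (a1*b3 - a3*b1)*e13 + (a2*b3 - a3*b2)*e23
e12 coeff: 2*4 - (-2)*(-5) = 8 - 10 = -2
e13 coeff: 2*2 - 2*(-5) = 4 - (-10) = 14
e23 coeff: (-2)*2 - 2*4 = -4 - 8 = -12
|a wedge b|^2 = (-2)^2 + 14^2 + (-12)^2
= 4 + 196 + 144
= 344


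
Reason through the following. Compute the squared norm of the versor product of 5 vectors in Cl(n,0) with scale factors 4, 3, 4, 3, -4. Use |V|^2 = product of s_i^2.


Each vector v_i has |v_i|^2 = s_i^2
Squared scales: 4^2 = 16, 3^2 = 9, 4^2 = 16, 3^2 = 9, (-4)^2 = 16
|V|^2 = 16 * 9 * 16 * 9 * 16
= 331776


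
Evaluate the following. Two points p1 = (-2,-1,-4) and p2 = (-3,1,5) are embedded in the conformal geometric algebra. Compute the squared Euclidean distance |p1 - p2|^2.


p1 - p2 = (1, -2, -9)
|p1 - p2|^2 = 1^2 + (-2)^2 + (-9)^2
= 1 + 4 + 81
= 86


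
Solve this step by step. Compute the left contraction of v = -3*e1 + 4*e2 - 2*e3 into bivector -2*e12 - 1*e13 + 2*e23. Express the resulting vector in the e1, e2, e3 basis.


Left contraction v _| B = <vB>_1 (grade-1 part of the geometric product vB).
Using e1_|e12 = e2, e2_|e12 = -e1, e1_|e13 = e3, e3_|e13 = -e1, e2_|e23 = e3, e3_|e23 = -e2:
e1 coeff: -v2*b12 - v3*b13 = -(4)*(-2) - (-2)*(-1) = 6
e2 coeff: v1*b12 - v3*b23 = (-3)*(-2) - (-2)*(2) = 10
e3 coeff: v1*b13 + v2*b23 = (-3)*(-1) + (4)*(2) = 11
v _| B = 6*e1 + 10*e2 + 11*e3


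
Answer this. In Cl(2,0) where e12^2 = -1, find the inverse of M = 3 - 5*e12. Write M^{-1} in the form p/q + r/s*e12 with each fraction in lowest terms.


M = 3 - 5*e12, where e12^2 = -1.
Since M commutes with its reverse ~M = a - b*e12, M * ~M = a^2 - b^2*e12^2 = a^2 + b^2.
So M^{-1} = ~M / (a^2 + b^2) = (a - b*e12)/(a^2 + b^2).
a^2 + b^2 = 9 + 25 = 34
Scalar part = 3/34 = 3/34
Bivector coeff = 5/34 = 5/34
M^{-1} = 3/34 + 5/34*e12


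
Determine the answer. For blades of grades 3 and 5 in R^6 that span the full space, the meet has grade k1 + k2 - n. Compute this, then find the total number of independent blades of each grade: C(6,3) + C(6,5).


Meet grade = grade(A) + grade(B) - n
= 3 + 5 - 6 = 2
C(6,3) = 20
C(6,5) = 6
dim_A + dim_B = 20 + 6 = 26


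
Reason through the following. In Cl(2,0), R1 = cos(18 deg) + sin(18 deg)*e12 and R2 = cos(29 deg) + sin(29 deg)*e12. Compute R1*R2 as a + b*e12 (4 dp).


Same-plane rotors commute and their half-angles add:
R1*R2 = cos(a1 + a2) + sin(a1 + a2)*e12.
a1 + a2 = 18 + 29 = 47 deg
cos(47 deg) = 0.6820
sin(47 deg) = 0.7314
R1*R2 = 0.6820 + 0.7314*e12


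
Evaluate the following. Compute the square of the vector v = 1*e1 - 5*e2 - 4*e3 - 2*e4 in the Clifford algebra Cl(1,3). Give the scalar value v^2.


v^2 = sum of c_i^2 * e_i^2
Positive signature terms (e_i^2 = +1): 1^2 = 1
Negative signature terms (e_j^2 = -1): (-5)^2 + (-4)^2 + (-2)^2 = 45
v^2 = 1 - 45 = -44


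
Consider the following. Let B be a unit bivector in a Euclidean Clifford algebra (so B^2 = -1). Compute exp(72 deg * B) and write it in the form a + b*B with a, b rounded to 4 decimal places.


For a unit bivector B with B^2 = -1, the exponential series gives
e^(theta*B) = cos(theta) + sin(theta)*B (the GA analogue of Euler's formula).
theta = 72 degrees = 1.256637 rad
cos(72 deg) = 0.3090
sin(72 deg) = 0.9511
exp(theta*B) = 0.3090 + 0.9511*B


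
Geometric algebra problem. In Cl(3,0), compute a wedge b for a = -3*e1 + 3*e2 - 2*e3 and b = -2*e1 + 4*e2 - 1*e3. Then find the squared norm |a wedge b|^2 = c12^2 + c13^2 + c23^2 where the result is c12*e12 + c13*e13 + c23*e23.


a wedge b = (a1*b2 - a2*b1)*e12 + (a1*b3 - a3*b1)*e13 + (a2*b3 - a3*b2)*e23
e12 coeff: (-3)*4 - 3*(-2) = -12 - (-6) = -6
e13 coeff: (-3)*(-1) - (-2)*(-2) = 3 - 4 = -1
e23 coeff: 3*(-1) - (-2)*4 = -3 - (-8) = 5
|a wedge b|^2 = (-6)^2 + (-1)^2 + 5^2
= 36 + 1 + 25
= 62


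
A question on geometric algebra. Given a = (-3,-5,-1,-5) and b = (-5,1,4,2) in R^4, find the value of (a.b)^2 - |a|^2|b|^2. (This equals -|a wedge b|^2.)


a . b = (-3)*(-5) + (-5)*1 + (-1)*4 + (-5)*2
= 15 + (-5) + (-4) + (-10) = -4
|a|^2 = (-3)^2 + (-5)^2 + (-1)^2 + (-5)^2 = 60
|b|^2 = (-5)^2 + 1^2 + 4^2 + 2^2 = 46
(a.b)^2 = (-4)^2 = 16
|a|^2 * |b|^2 = 60 * 46 = 2760
Result = 16 - 2760 = -2744


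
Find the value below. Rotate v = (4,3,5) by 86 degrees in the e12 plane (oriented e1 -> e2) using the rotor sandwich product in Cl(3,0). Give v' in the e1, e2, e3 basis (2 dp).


Rotor R = cos(43deg) - sin(43deg)*e12
Rotation angle theta = 2 * 43 = 86 degrees in the e12 plane (e1 -> e2).
The component perpendicular to the plane (e3) is invariant: v'_3 = v3 = 5.00
cos(86deg) = 0.0698, sin(86deg) = 0.9976
v'_1 = v1*cos(theta) - v2*sin(theta) = 4*0.0698 - 3*0.9976 = -2.71
v'_2 = v1*sin(theta) + v2*cos(theta) = 4*0.9976 + 3*0.0698 = 4.20
v' = -2.71*e1 + 4.20*e2 + 5.00*e3


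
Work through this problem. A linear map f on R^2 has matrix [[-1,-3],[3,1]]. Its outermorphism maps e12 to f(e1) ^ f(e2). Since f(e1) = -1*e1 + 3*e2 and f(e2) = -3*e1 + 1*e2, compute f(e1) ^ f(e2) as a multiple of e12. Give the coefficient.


The outermorphism of a linear map f sends e1^e2 to f(e1)^f(e2).
f(e1) = -1*e1 + 3*e2
f(e2) = -3*e1 + 1*e2
f(e1) ^ f(e2) = (-1*e1 + 3*e2) ^ (-3*e1 + 1*e2)
= (-1)*1*e12 + 3*(-3)*e21
= (-1 - (-9))*e12
= 8*e12
Coefficient = 8


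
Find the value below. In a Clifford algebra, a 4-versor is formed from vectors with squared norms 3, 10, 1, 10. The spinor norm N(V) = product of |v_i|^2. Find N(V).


Spinor norm N(V) = |v1|^2 * |v2|^2 * ... * |v4|^2
= 3 * 10 * 1 * 10
Running product: 3, 30, 30, 300
N(V) = 300


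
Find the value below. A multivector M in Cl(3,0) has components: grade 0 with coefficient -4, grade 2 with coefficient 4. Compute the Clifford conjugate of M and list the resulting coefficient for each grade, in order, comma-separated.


Clifford conjugate sign for grade k: (-1)^(k(k+1)/2)
Grade 0: (-1)^(0*1/2) = (-1)^0 = 1, coeff -4 -> -4
Grade 2: (-1)^(2*3/2) = (-1)^3 = -1, coeff 4 -> -4
Conjugated coefficients: -4, -4


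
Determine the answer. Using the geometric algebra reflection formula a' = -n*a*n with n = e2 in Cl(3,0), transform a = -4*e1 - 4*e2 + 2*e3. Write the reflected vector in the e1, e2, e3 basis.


Reflection formula: a' = -n*a*n, with n = e2 (unit vector, n^2 = 1).
For reflection through hyperplane perp to e2:
The component along e2 flips sign, others stay.
a = (-4, -4, 2)
a' = (-4, 4, 2)
a' = -4*e1 + 4*e2 + 2*e3


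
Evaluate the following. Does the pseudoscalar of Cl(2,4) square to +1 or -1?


The pseudoscalar I = e1...e_n (product of all n generators) of Cl(p,q) satisfies I^2 = (-1)^(q + n(n-1)/2).
p = 2, q = 4, n = p + q = 6
n(n-1)/2 = 6 * 5 / 2 = 15
Exponent = q + n(n-1)/2 = 4 + 15 = 19
I^2 = (-1)^19 = -1


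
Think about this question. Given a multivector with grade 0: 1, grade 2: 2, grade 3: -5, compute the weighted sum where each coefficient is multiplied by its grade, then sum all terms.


Grade-weighted sum = sum of grade_k * coefficient_k
0*1 = 0
2*2 = 4
3*(-5) = -15
Total = 0 + 4 + (-15) = -11


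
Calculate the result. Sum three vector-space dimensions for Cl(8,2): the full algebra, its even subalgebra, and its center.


n = 8 + 2 = 10
Total dim = 2^10 = 1024
Even subalgebra dim = 2^9 = 512
n is even, so center dim = 1
Sum = 1024 + 512 + 1 = 1537


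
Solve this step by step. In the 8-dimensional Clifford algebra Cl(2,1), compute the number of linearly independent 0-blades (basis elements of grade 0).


Number of grade-k basis blades in Cl(p,q) with n = p + q is C(n, k).
n = 2 + 1 = 3
C(3, 0) = 3! / (0! * 3!)
= 6 / (1 * 6)
= 1


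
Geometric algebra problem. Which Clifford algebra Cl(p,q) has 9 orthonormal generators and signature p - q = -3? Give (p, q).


We need p + q = 9 and p - q = -3.
Adding: 2p = 9 + (-3) = 6, so p = 3.
Then q = 9 - 3 = 6.
(p, q) = (3, 6)


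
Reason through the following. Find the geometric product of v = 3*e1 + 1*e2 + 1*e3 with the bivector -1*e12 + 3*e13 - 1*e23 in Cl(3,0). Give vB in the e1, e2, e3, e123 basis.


vB has grade-1 (vector) and grade-3 (trivector) parts: vB = (v _| B) + (v ^ B).
Vector part <vB>_1:
  e1: -v2*b12 - v3*b13 = -(1)*(-1) - (1)*(3) = -2
  e2: v1*b12 - v3*b23 = (3)*(-1) - (1)*(-1) = -2
  e3: v1*b13 + v2*b23 = (3)*(3) + (1)*(-1) = 8
Trivector part <vB>_3:
  e123: v1*b23 - v2*b13 + v3*b12 = (3)*(-1) - (1)*(3) + (1)*(-1) = -7
vB = -2*e1 - 2*e2 + 8*e3 - 7*e123


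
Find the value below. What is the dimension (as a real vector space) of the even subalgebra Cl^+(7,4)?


Even subalgebra dimension = 2^(n-1)
n = 7 + 4 = 11
2^(11 - 1) = 2^10 = 1024
Verification: sum of C(11,k) for even k = 1 + 55 + 330 + 462 + 165 + 11 = 1024
Result = 1024


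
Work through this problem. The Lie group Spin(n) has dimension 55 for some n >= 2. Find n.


dim Spin(n) = dim so(n) = n(n-1)/2.
Solve n(n-1)/2 = 55, i.e. n^2 - n - 110 = 0.
Discriminant = 1 + 8*55 = 441
n = (1 + sqrt(441))/2 = (1 + 21)/2 = 11


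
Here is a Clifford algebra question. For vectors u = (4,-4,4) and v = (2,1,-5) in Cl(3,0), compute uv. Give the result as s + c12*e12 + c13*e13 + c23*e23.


In Cl(3,0): e_i^2 = 1, e_ie_j = -e_je_i for i != j.
Scalar part = u . v = 4*2 + (-4)*1 + 4*(-5)
= 8 + (-4) + (-20) = -16
e12 coeff = 4*1 - (-4)*2 = 4 - (-8) = 12
e13 coeff = 4*(-5) - 4*2 = -20 - 8 = -28
e23 coeff = (-4)*(-5) - 4*1 = 20 - 4 = 16
uv = -16 + 12*e12 - 28*e13 + 16*e23


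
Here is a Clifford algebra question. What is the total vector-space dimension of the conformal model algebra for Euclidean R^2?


The conformal model of R^2 uses Cl(3,1): the 2 Euclidean generators plus two extra orthogonal generators e+ (e+^2 = +1) and e- (e-^2 = -1), from which the null vectors e0, einf are built.
Number of generators m = 2 + 2 = 4.
dim Cl(p,q) = 2^m = 2^4 = 16


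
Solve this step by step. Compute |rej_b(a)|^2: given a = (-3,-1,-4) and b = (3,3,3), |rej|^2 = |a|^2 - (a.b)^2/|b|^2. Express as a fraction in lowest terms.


|a|^2 = (-3)^2 + (-1)^2 + (-4)^2 = 26
|b|^2 = 3^2 + 3^2 + 3^2 = 27
a . b = (-3)*3 + (-1)*3 + (-4)*3 = -24
(a.b)^2 = (-24)^2 = 576
|rej|^2 = 26 - 576/27
= (702 - 576)/27
= 126/27
In lowest terms: 14/3


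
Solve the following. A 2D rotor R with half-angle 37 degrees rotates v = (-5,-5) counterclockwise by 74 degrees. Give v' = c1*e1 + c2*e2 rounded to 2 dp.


Rotor R = cos(37deg) - sin(37deg)*e12
Rotation angle theta = 2 * 37 = 74 degrees
v' = R*v*~R rotates v by theta.
cos(74deg) = 0.2756, sin(74deg) = 0.9613
v'_1 = -5*cos(74deg) - (-5)*sin(74deg)
= -5*0.2756 - (-5)*0.9613
= 3.43
v'_2 = -5*sin(74deg) + (-5)*cos(74deg)
= -5*0.9613 + (-5)*0.2756
= -6.18
v' = 3.43*e1 - 6.18*e2


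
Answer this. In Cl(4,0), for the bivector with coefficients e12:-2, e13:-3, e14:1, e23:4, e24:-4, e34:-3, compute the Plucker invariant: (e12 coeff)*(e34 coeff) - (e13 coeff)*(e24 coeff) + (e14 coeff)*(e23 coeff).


Plucker relation: af - be + cd
a*f = (-2)*(-3) = 6
b*e = (-3)*(-4) = 12
c*d = 1*4 = 4
af - be + cd = 6 - 12 + 4
= -2


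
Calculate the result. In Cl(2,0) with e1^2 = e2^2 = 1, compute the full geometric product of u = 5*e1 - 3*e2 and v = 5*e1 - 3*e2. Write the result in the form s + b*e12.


Expand: (5*e1 - 3*e2)(5*e1 - 3*e2)
= 5*5*e1e1 + 5*(-3)*e1e2 + (-3)*5*e2e1 + (-3)*(-3)*e2e2
Using e1^2 = e2^2 = 1, e2e1 = -e1e2:
Scalar part s = 5*5 + (-3)*(-3) = 25 + 9 = 34
Bivector part b = 5*(-3) - (-3)*5 = -15 - (-15) = 0
uv = 34 + 0*e12


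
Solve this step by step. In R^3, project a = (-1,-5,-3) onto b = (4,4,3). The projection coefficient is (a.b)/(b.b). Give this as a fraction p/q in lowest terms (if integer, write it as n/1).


Projection coefficient = (a . b) / (b . b)
a . b = (-1)*4 + (-5)*4 + (-3)*3
= -4 + (-20) + (-9) = -33
b . b = 4^2 + 4^2 + 3^2
= 16 + 16 + 9 = 41
Coefficient = -33/41
In lowest terms: -33/41


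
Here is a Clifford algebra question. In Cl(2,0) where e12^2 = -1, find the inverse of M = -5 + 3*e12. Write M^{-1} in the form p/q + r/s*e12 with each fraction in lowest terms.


M = -5 + 3*e12, where e12^2 = -1.
Since M commutes with its reverse ~M = a - b*e12, M * ~M = a^2 - b^2*e12^2 = a^2 + b^2.
So M^{-1} = ~M / (a^2 + b^2) = (a - b*e12)/(a^2 + b^2).
a^2 + b^2 = 25 + 9 = 34
Scalar part = -5/34 = -5/34
Bivector coeff = -3/34 = -3/34
M^{-1} = -5/34 - 3/34*e12


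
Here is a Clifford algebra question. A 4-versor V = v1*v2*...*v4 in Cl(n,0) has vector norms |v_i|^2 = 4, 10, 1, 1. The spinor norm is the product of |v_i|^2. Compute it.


Spinor norm N(V) = |v1|^2 * |v2|^2 * ... * |v4|^2
= 4 * 10 * 1 * 1
Running product: 4, 40, 40, 40
N(V) = 40


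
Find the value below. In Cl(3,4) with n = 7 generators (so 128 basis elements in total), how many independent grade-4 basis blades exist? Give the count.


Number of grade-k basis blades in Cl(p,q) with n = p + q is C(n, k).
n = 3 + 4 = 7
C(7, 4) = 7! / (4! * 3!)
= 5040 / (24 * 6)
= 35


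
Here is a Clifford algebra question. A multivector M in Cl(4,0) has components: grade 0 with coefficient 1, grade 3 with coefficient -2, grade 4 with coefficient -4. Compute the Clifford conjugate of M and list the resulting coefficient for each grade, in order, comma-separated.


Clifford conjugate sign for grade k: (-1)^(k(k+1)/2)
Grade 0: (-1)^(0*1/2) = (-1)^0 = 1, coeff 1 -> 1
Grade 3: (-1)^(3*4/2) = (-1)^6 = 1, coeff -2 -> -2
Grade 4: (-1)^(4*5/2) = (-1)^10 = 1, coeff -4 -> -4
Conjugated coefficients: 1, -2, -4


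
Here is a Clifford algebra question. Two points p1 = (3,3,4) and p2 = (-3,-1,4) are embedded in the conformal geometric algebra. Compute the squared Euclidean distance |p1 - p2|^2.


p1 - p2 = (6, 4, 0)
|p1 - p2|^2 = 6^2 + 4^2 + 0^2
= 36 + 16 + 0
= 52


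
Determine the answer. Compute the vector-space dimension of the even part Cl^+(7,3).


Even subalgebra dimension = 2^(n-1)
n = 7 + 3 = 10
2^(10 - 1) = 2^9 = 512
Verification: sum of C(10,k) for even k = 1 + 45 + 210 + 210 + 45 + 1 = 512
Result = 512


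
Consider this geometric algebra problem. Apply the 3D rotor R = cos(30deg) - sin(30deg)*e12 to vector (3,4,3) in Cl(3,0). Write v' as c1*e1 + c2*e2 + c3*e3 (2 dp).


Rotor R = cos(30deg) - sin(30deg)*e12
Rotation angle theta = 2 * 30 = 60 degrees in the e12 plane (e1 -> e2).
The component perpendicular to the plane (e3) is invariant: v'_3 = v3 = 3.00
cos(60deg) = 0.5000, sin(60deg) = 0.8660
v'_1 = v1*cos(theta) - v2*sin(theta) = 3*0.5000 - 4*0.8660 = -1.96
v'_2 = v1*sin(theta) + v2*cos(theta) = 3*0.8660 + 4*0.5000 = 4.60
v' = -1.96*e1 + 4.60*e2 + 3.00*e3


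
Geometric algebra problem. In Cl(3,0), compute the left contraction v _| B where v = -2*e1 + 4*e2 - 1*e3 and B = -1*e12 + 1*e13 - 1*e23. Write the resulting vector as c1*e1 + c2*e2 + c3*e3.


Left contraction v _| B = <vB>_1 (grade-1 part of the geometric product vB).
Using e1_|e12 = e2, e2_|e12 = -e1, e1_|e13 = e3, e3_|e13 = -e1, e2_|e23 = e3, e3_|e23 = -e2:
e1 coeff: -v2*b12 - v3*b13 = -(4)*(-1) - (-1)*(1) = 5
e2 coeff: v1*b12 - v3*b23 = (-2)*(-1) - (-1)*(-1) = 1
e3 coeff: v1*b13 + v2*b23 = (-2)*(1) + (4)*(-1) = -6
v _| B = 5*e1 + 1*e2 - 6*e3


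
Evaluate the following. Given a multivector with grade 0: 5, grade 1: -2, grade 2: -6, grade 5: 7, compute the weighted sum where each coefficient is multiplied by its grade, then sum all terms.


Grade-weighted sum = sum of grade_k * coefficient_k
0*5 = 0
1*(-2) = -2
2*(-6) = -12
5*7 = 35
Total = 0 + (-2) + (-12) + 35 = 21


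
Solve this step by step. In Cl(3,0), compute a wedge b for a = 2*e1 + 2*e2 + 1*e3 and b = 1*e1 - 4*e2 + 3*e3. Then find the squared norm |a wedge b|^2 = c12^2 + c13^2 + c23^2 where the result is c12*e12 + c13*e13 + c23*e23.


a wedge b = (a1*b2 - a2*b1)*e12 + (a1*b3 - a3*b1)*e13 + (a2*b3 - a3*b2)*e23
e12 coeff: 2*(-4) - 2*1 = -8 - 2 = -10
e13 coeff: 2*3 - 1*1 = 6 - 1 = 5
e23 coeff: 2*3 - 1*(-4) = 6 - (-4) = 10
|a wedge b|^2 = (-10)^2 + 5^2 + 10^2
= 100 + 25 + 100
= 225


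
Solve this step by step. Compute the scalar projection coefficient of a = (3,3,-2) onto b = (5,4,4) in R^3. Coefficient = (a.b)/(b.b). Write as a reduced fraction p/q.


Projection coefficient = (a . b) / (b . b)
a . b = 3*5 + 3*4 + (-2)*4
= 15 + 12 + (-8) = 19
b . b = 5^2 + 4^2 + 4^2
= 25 + 16 + 16 = 57
Coefficient = 19/57
In lowest terms: 1/3


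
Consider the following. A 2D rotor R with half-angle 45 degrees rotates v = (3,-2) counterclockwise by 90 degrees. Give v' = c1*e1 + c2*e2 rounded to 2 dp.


Rotor R = cos(45deg) - sin(45deg)*e12
Rotation angle theta = 2 * 45 = 90 degrees
v' = R*v*~R rotates v by theta.
cos(90deg) = 0.0000, sin(90deg) = 1.0000
v'_1 = 3*cos(90deg) - (-2)*sin(90deg)
= 3*0.0000 - (-2)*1.0000
= 2.00
v'_2 = 3*sin(90deg) + (-2)*cos(90deg)
= 3*1.0000 + (-2)*0.0000
= 3.00
v' = 2.00*e1 + 3.00*e2


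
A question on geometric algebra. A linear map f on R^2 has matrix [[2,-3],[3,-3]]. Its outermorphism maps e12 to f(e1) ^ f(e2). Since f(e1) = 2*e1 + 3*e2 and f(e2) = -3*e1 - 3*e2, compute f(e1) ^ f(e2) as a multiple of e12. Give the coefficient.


The outermorphism of a linear map f sends e1^e2 to f(e1)^f(e2).
f(e1) = 2*e1 + 3*e2
f(e2) = -3*e1 - 3*e2
f(e1) ^ f(e2) = (2*e1 + 3*e2) ^ (-3*e1 - 3*e2)
= 2*(-3)*e12 + 3*(-3)*e21
= (-6 - (-9))*e12
= 3*e12
Coefficient = 3


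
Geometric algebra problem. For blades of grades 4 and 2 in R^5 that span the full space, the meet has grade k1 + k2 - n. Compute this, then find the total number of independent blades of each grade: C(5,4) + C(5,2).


Meet grade = grade(A) + grade(B) - n
= 4 + 2 - 5 = 1
C(5,4) = 5
C(5,2) = 10
dim_A + dim_B = 5 + 10 = 15


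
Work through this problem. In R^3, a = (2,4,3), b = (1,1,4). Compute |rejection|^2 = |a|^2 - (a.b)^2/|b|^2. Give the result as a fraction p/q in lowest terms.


|a|^2 = 2^2 + 4^2 + 3^2 = 29
|b|^2 = 1^2 + 1^2 + 4^2 = 18
a . b = 2*1 + 4*1 + 3*4 = 18
(a.b)^2 = 18^2 = 324
|rej|^2 = 29 - 324/18
= (522 - 324)/18
= 198/18
In lowest terms: 11/1


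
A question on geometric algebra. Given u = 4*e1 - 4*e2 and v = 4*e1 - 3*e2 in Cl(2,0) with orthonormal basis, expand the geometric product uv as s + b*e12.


Expand: (4*e1 - 4*e2)(4*e1 - 3*e2)
= 4*4*e1e1 + 4*(-3)*e1e2 + (-4)*4*e2e1 + (-4)*(-3)*e2e2
Using e1^2 = e2^2 = 1, e2e1 = -e1e2:
Scalar part s = 4*4 + (-4)*(-3) = 16 + 12 = 28
Bivector part b = 4*(-3) - (-4)*4 = -12 - (-16) = 4
uv = 28 + 4*e12


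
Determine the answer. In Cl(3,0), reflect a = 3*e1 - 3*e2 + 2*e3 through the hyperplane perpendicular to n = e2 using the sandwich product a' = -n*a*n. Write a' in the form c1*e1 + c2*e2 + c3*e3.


Reflection formula: a' = -n*a*n, with n = e2 (unit vector, n^2 = 1).
For reflection through hyperplane perp to e2:
The component along e2 flips sign, others stay.
a = (3, -3, 2)
a' = (3, 3, 2)
a' = 3*e1 + 3*e2 + 2*e3


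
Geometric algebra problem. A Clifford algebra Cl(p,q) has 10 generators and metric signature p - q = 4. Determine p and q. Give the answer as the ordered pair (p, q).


We need p + q = 10 and p - q = 4.
Adding: 2p = 10 + 4 = 14, so p = 7.
Then q = 10 - 7 = 3.
(p, q) = (7, 3)


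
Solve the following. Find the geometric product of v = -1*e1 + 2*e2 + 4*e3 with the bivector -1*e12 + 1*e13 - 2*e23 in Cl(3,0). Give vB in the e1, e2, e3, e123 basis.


vB has grade-1 (vector) and grade-3 (trivector) parts: vB = (v _| B) + (v ^ B).
Vector part <vB>_1:
  e1: -v2*b12 - v3*b13 = -(2)*(-1) - (4)*(1) = -2
  e2: v1*b12 - v3*b23 = (-1)*(-1) - (4)*(-2) = 9
  e3: v1*b13 + v2*b23 = (-1)*(1) + (2)*(-2) = -5
Trivector part <vB>_3:
  e123: v1*b23 - v2*b13 + v3*b12 = (-1)*(-2) - (2)*(1) + (4)*(-1) = -4
vB = -2*e1 + 9*e2 - 5*e3 - 4*e123


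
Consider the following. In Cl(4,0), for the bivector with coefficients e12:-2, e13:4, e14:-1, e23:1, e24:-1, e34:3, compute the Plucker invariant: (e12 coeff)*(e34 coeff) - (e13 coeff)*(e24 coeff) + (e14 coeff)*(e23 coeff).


Plucker relation: af - be + cd
a*f = (-2)*3 = -6
b*e = 4*(-1) = -4
c*d = (-1)*1 = -1
af - be + cd = -6 - (-4) + (-1)
= -3


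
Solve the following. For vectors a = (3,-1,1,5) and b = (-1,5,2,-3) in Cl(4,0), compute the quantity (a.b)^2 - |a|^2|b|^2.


a . b = 3*(-1) + (-1)*5 + 1*2 + 5*(-3)
= -3 + (-5) + 2 + (-15) = -21
|a|^2 = 3^2 + (-1)^2 + 1^2 + 5^2 = 36
|b|^2 = (-1)^2 + 5^2 + 2^2 + (-3)^2 = 39
(a.b)^2 = (-21)^2 = 441
|a|^2 * |b|^2 = 36 * 39 = 1404
Result = 441 - 1404 = -963


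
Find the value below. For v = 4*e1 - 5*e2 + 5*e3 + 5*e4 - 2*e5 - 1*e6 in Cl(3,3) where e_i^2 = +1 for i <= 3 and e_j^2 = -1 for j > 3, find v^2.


v^2 = sum of c_i^2 * e_i^2
Positive signature terms (e_i^2 = +1): 4^2 + (-5)^2 + 5^2 = 66
Negative signature terms (e_j^2 = -1): 5^2 + (-2)^2 + (-1)^2 = 30
v^2 = 66 - 30 = 36


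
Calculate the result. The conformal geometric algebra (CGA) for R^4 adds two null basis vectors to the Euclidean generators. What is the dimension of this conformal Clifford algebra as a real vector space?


The conformal model of R^4 uses Cl(5,1): the 4 Euclidean generators plus two extra orthogonal generators e+ (e+^2 = +1) and e- (e-^2 = -1), from which the null vectors e0, einf are built.
Number of generators m = 4 + 2 = 6.
dim Cl(p,q) = 2^m = 2^6 = 64


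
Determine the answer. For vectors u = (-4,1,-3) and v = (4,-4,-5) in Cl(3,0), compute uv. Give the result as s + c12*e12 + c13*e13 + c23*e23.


In Cl(3,0): e_i^2 = 1, e_ie_j = -e_je_i for i != j.
Scalar part = u . v = (-4)*4 + 1*(-4) + (-3)*(-5)
= -16 + (-4) + 15 = -5
e12 coeff = (-4)*(-4) - 1*4 = 16 - 4 = 12
e13 coeff = (-4)*(-5) - (-3)*4 = 20 - (-12) = 32
e23 coeff = 1*(-5) - (-3)*(-4) = -5 - 12 = -17
uv = -5 + 12*e12 + 32*e13 - 17*e23


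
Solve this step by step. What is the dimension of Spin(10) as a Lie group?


Spin(n) double-covers SO(n); both have Lie algebra so(n) of dimension n(n-1)/2.
n = 10
n(n-1) = 10 * 9 = 90
dim Spin(10) = 90/2 = 45


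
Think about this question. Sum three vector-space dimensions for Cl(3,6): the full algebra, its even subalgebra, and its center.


n = 3 + 6 = 9
Total dim = 2^9 = 512
Even subalgebra dim = 2^8 = 256
n is odd, so center dim = 2
Sum = 512 + 256 + 2 = 770


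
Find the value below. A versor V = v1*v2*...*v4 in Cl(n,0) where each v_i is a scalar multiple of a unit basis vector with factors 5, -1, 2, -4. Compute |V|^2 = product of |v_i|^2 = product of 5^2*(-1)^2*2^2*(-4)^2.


Each vector v_i has |v_i|^2 = s_i^2
Squared scales: 5^2 = 25, (-1)^2 = 1, 2^2 = 4, (-4)^2 = 16
|V|^2 = 25 * 1 * 4 * 16
= 1600


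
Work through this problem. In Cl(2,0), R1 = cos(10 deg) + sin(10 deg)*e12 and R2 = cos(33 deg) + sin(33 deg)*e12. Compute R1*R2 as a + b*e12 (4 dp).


Same-plane rotors commute and their half-angles add:
R1*R2 = cos(a1 + a2) + sin(a1 + a2)*e12.
a1 + a2 = 10 + 33 = 43 deg
cos(43 deg) = 0.7314
sin(43 deg) = 0.6820
R1*R2 = 0.7314 + 0.6820*e12


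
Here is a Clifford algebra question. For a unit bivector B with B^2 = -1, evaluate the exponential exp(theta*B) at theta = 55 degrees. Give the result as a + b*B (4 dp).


For a unit bivector B with B^2 = -1, the exponential series gives
e^(theta*B) = cos(theta) + sin(theta)*B (the GA analogue of Euler's formula).
theta = 55 degrees = 0.959931 rad
cos(55 deg) = 0.5736
sin(55 deg) = 0.8192
exp(theta*B) = 0.5736 + 0.8192*B


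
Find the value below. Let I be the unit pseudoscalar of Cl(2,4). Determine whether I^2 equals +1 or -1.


The pseudoscalar I = e1...e_n (product of all n generators) of Cl(p,q) satisfies I^2 = (-1)^(q + n(n-1)/2).
p = 2, q = 4, n = p + q = 6
n(n-1)/2 = 6 * 5 / 2 = 15
Exponent = q + n(n-1)/2 = 4 + 15 = 19
I^2 = (-1)^19 = -1


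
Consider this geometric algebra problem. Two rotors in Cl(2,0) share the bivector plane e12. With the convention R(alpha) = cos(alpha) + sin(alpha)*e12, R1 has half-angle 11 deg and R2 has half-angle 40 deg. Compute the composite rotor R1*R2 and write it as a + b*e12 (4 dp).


Same-plane rotors commute and their half-angles add:
R1*R2 = cos(a1 + a2) + sin(a1 + a2)*e12.
a1 + a2 = 11 + 40 = 51 deg
cos(51 deg) = 0.6293
sin(51 deg) = 0.7771
R1*R2 = 0.6293 + 0.7771*e12


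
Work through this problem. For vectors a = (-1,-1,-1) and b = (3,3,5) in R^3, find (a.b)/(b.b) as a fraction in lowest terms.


Projection coefficient = (a . b) / (b . b)
a . b = (-1)*3 + (-1)*3 + (-1)*5
= -3 + (-3) + (-5) = -11
b . b = 3^2 + 3^2 + 5^2
= 9 + 9 + 25 = 43
Coefficient = -11/43
In lowest terms: -11/43


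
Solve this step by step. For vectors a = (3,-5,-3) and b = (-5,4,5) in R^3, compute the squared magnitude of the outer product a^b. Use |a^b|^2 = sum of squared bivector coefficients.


a wedge b = (a1*b2 - a2*b1)*e12 + (a1*b3 - a3*b1)*e13 + (a2*b3 - a3*b2)*e23
e12 coeff: 3*4 - (-5)*(-5) = 12 - 25 = -13
e13 coeff: 3*5 - (-3)*(-5) = 15 - 15 = 0
e23 coeff: (-5)*5 - (-3)*4 = -25 - (-12) = -13
|a wedge b|^2 = (-13)^2 + 0^2 + (-13)^2
= 169 + 0 + 169
= 338


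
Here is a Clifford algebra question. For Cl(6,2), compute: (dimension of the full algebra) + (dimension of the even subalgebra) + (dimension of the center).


n = 6 + 2 = 8
Total dim = 2^8 = 256
Even subalgebra dim = 2^7 = 128
n is even, so center dim = 1
Sum = 256 + 128 + 1 = 385


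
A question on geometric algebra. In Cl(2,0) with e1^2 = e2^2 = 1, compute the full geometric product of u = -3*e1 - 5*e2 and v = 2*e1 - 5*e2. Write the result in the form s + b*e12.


Expand: (-3*e1 - 5*e2)(2*e1 - 5*e2)
= (-3)*2*e1e1 + (-3)*(-5)*e1e2 + (-5)*2*e2e1 + (-5)*(-5)*e2e2
Using e1^2 = e2^2 = 1, e2e1 = -e1e2:
Scalar part s = (-3)*2 + (-5)*(-5) = -6 + 25 = 19
Bivector part b = (-3)*(-5) - (-5)*2 = 15 - (-10) = 25
uv = 19 + 25*e12


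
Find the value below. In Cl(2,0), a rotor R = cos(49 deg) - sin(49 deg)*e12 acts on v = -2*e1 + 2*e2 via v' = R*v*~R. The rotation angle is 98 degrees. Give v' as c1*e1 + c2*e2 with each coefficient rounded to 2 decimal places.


Rotor R = cos(49deg) - sin(49deg)*e12
Rotation angle theta = 2 * 49 = 98 degrees
v' = R*v*~R rotates v by theta.
cos(98deg) = -0.1392, sin(98deg) = 0.9903
v'_1 = -2*cos(98deg) - 2*sin(98deg)
= -2*(-0.1392) - 2*0.9903
= -1.70
v'_2 = -2*sin(98deg) + 2*cos(98deg)
= -2*0.9903 + 2*(-0.1392)
= -2.26
v' = -1.70*e1 - 2.26*e2


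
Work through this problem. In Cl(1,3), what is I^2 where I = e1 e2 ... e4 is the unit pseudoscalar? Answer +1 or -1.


The pseudoscalar I = e1...e_n (product of all n generators) of Cl(p,q) satisfies I^2 = (-1)^(q + n(n-1)/2).
p = 1, q = 3, n = p + q = 4
n(n-1)/2 = 4 * 3 / 2 = 6
Exponent = q + n(n-1)/2 = 3 + 6 = 9
I^2 = (-1)^9 = -1


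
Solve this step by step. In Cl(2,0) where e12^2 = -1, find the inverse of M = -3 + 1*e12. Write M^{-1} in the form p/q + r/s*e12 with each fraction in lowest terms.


M = -3 + 1*e12, where e12^2 = -1.
Since M commutes with its reverse ~M = a - b*e12, M * ~M = a^2 - b^2*e12^2 = a^2 + b^2.
So M^{-1} = ~M / (a^2 + b^2) = (a - b*e12)/(a^2 + b^2).
a^2 + b^2 = 9 + 1 = 10
Scalar part = -3/10 = -3/10
Bivector coeff = -1/10 = -1/10
M^{-1} = -3/10 - 1/10*e12


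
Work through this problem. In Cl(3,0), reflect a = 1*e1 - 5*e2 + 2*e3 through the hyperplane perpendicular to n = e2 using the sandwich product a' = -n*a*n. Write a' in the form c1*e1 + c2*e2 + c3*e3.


Reflection formula: a' = -n*a*n, with n = e2 (unit vector, n^2 = 1).
For reflection through hyperplane perp to e2:
The component along e2 flips sign, others stay.
a = (1, -5, 2)
a' = (1, 5, 2)
a' = 1*e1 + 5*e2 + 2*e3


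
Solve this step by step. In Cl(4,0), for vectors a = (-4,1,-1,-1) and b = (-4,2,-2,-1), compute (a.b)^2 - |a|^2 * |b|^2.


a . b = (-4)*(-4) + 1*2 + (-1)*(-2) + (-1)*(-1)
= 16 + 2 + 2 + 1 = 21
|a|^2 = (-4)^2 + 1^2 + (-1)^2 + (-1)^2 = 19
|b|^2 = (-4)^2 + 2^2 + (-2)^2 + (-1)^2 = 25
(a.b)^2 = 21^2 = 441
|a|^2 * |b|^2 = 19 * 25 = 475
Result = 441 - 475 = -34


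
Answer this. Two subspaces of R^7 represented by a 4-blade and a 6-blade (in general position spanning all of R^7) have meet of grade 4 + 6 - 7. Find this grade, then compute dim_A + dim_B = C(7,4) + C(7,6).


Meet grade = grade(A) + grade(B) - n
= 4 + 6 - 7 = 3
C(7,4) = 35
C(7,6) = 7
dim_A + dim_B = 35 + 7 = 42


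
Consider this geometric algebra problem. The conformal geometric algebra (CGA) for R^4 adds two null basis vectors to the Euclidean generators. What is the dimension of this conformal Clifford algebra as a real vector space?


The conformal model of R^4 uses Cl(5,1): the 4 Euclidean generators plus two extra orthogonal generators e+ (e+^2 = +1) and e- (e-^2 = -1), from which the null vectors e0, einf are built.
Number of generators m = 4 + 2 = 6.
dim Cl(p,q) = 2^m = 2^6 = 64


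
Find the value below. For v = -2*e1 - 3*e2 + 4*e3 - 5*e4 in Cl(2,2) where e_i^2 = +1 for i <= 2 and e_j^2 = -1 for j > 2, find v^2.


v^2 = sum of c_i^2 * e_i^2
Positive signature terms (e_i^2 = +1): (-2)^2 + (-3)^2 = 13
Negative signature terms (e_j^2 = -1): 4^2 + (-5)^2 = 41
v^2 = 13 - 41 = -28


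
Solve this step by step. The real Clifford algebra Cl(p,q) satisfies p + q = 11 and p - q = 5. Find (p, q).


We need p + q = 11 and p - q = 5.
Adding: 2p = 11 + 5 = 16, so p = 8.
Then q = 11 - 8 = 3.
(p, q) = (8, 3)


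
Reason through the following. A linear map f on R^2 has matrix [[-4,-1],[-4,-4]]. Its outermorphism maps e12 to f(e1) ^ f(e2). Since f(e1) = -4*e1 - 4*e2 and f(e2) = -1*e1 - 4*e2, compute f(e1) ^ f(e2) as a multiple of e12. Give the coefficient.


The outermorphism of a linear map f sends e1^e2 to f(e1)^f(e2).
f(e1) = -4*e1 - 4*e2
f(e2) = -1*e1 - 4*e2
f(e1) ^ f(e2) = (-4*e1 - 4*e2) ^ (-1*e1 - 4*e2)
= (-4)*(-4)*e12 + (-4)*(-1)*e21
= (16 - 4)*e12
= 12*e12
Coefficient = 12


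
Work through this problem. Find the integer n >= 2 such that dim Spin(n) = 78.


dim Spin(n) = dim so(n) = n(n-1)/2.
Solve n(n-1)/2 = 78, i.e. n^2 - n - 156 = 0.
Discriminant = 1 + 8*78 = 625
n = (1 + sqrt(625))/2 = (1 + 25)/2 = 13


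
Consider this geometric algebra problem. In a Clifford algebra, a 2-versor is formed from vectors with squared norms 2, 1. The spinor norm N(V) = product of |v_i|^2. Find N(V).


Spinor norm N(V) = |v1|^2 * |v2|^2 * ... * |v2|^2
= 2 * 1
Running product: 2, 2
N(V) = 2


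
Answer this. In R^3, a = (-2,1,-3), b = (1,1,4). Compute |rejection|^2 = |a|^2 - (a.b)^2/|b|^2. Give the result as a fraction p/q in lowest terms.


|a|^2 = (-2)^2 + 1^2 + (-3)^2 = 14
|b|^2 = 1^2 + 1^2 + 4^2 = 18
a . b = (-2)*1 + 1*1 + (-3)*4 = -13
(a.b)^2 = (-13)^2 = 169
|rej|^2 = 14 - 169/18
= (252 - 169)/18
= 83/18
In lowest terms: 83/18


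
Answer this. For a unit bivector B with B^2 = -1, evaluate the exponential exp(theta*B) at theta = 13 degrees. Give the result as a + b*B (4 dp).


For a unit bivector B with B^2 = -1, the exponential series gives
e^(theta*B) = cos(theta) + sin(theta)*B (the GA analogue of Euler's formula).
theta = 13 degrees = 0.226893 rad
cos(13 deg) = 0.9744
sin(13 deg) = 0.2250
exp(theta*B) = 0.9744 + 0.2250*B


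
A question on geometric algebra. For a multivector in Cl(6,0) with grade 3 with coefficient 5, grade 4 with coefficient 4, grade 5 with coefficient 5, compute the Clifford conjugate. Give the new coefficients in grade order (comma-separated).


Clifford conjugate sign for grade k: (-1)^(k(k+1)/2)
Grade 3: (-1)^(3*4/2) = (-1)^6 = 1, coeff 5 -> 5
Grade 4: (-1)^(4*5/2) = (-1)^10 = 1, coeff 4 -> 4
Grade 5: (-1)^(5*6/2) = (-1)^15 = -1, coeff 5 -> -5
Conjugated coefficients: 5, 4, -5
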